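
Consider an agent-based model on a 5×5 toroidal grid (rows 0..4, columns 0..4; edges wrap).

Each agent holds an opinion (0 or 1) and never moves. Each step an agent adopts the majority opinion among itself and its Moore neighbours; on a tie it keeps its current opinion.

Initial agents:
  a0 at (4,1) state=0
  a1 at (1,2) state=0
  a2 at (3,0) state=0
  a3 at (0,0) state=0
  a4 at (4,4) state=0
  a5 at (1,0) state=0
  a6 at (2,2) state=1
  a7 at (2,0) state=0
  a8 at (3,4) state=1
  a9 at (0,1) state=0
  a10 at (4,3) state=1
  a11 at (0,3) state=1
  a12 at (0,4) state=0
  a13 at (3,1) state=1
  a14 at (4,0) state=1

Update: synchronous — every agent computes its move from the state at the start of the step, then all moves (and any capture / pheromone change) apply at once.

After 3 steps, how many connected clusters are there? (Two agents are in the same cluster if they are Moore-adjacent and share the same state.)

1

t=1: a0@(4,1):0 a1@(1,2):0 a2@(3,0):0 a3@(0,0):0 a4@(4,4):0 a5@(1,0):0 a6@(2,2):1 a7@(2,0):0 a8@(3,4):1 a9@(0,1):0 a10@(4,3):1 a11@(0,3):0 a12@(0,4):0 a13@(3,1):1 a14@(4,0):0
t=2: a0@(4,1):0 a1@(1,2):0 a2@(3,0):0 a3@(0,0):0 a4@(4,4):0 a5@(1,0):0 a6@(2,2):1 a7@(2,0):0 a8@(3,4):0 a9@(0,1):0 a10@(4,3):0 a11@(0,3):0 a12@(0,4):0 a13@(3,1):0 a14@(4,0):0
t=3: a0@(4,1):0 a1@(1,2):0 a2@(3,0):0 a3@(0,0):0 a4@(4,4):0 a5@(1,0):0 a6@(2,2):0 a7@(2,0):0 a8@(3,4):0 a9@(0,1):0 a10@(4,3):0 a11@(0,3):0 a12@(0,4):0 a13@(3,1):0 a14@(4,0):0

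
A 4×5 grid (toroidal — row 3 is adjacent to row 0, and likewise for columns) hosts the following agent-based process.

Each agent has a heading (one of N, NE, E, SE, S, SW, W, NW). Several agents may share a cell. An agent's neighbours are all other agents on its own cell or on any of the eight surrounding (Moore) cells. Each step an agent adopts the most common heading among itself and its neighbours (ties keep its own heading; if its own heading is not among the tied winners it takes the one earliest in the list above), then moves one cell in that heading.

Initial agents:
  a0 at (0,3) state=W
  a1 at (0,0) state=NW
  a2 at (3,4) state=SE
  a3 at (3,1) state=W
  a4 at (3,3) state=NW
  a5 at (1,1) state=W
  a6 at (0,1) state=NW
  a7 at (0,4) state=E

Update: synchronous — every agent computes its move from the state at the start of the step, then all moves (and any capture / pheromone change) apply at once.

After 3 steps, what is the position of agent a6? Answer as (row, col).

(1, 3)

t=1: a0@(0,2):W a1@(3,4):NW a2@(2,3):NW a3@(2,0):NW a4@(2,2):NW a5@(0,0):NW a6@(3,0):NW a7@(3,3):NW
t=2: a0@(0,1):W a1@(2,3):NW a2@(1,2):NW a3@(1,4):NW a4@(1,1):NW a5@(3,4):NW a6@(2,4):NW a7@(2,2):NW
t=3: a0@(3,0):NW a1@(1,2):NW a2@(0,1):NW a3@(0,3):NW a4@(0,0):NW a5@(2,3):NW a6@(1,3):NW a7@(1,1):NW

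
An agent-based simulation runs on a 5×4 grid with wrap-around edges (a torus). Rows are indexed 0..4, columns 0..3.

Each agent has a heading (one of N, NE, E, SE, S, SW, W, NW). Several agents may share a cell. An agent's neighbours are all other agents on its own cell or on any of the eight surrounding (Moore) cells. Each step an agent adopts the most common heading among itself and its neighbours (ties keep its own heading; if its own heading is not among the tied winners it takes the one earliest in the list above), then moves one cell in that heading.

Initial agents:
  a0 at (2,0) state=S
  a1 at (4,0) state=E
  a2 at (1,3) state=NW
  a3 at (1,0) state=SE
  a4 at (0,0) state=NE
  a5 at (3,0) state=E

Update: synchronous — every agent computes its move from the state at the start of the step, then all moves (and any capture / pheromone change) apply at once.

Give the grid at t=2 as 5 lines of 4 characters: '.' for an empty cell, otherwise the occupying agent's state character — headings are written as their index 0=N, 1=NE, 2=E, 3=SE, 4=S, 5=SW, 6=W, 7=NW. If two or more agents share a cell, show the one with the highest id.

....
....
....
.22.
.72.

t=1: a0@(3,0):S a1@(4,1):E a2@(0,2):NW a3@(2,1):SE a4@(4,1):NE a5@(3,1):E
t=2: a0@(3,1):E a1@(4,2):E a2@(4,1):NW a3@(3,2):SE a4@(4,2):E a5@(3,2):E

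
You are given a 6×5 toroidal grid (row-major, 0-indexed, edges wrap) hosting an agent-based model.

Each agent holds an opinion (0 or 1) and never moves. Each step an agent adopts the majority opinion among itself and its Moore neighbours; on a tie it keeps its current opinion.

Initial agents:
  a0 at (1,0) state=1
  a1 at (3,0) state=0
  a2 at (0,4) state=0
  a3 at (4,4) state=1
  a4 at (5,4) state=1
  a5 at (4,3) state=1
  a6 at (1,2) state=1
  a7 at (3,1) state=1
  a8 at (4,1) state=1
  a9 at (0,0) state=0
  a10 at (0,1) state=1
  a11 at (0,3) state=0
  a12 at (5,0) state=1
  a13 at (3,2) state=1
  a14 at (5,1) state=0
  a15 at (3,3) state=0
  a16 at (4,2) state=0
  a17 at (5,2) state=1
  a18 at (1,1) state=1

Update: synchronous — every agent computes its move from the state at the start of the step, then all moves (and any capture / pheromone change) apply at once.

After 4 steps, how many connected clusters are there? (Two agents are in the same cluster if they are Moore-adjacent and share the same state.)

1

t=1: a0@(1,0):1 a1@(3,0):1 a2@(0,4):0 a3@(4,4):1 a4@(5,4):1 a5@(4,3):1 a6@(1,2):1 a7@(3,1):1 a8@(4,1):1 a9@(0,0):1 a10@(0,1):1 a11@(0,3):1 a12@(5,0):1 a13@(3,2):1 a14@(5,1):1 a15@(3,3):1 a16@(4,2):1 a17@(5,2):1 a18@(1,1):1
t=2: a0@(1,0):1 a1@(3,0):1 a2@(0,4):1 a3@(4,4):1 a4@(5,4):1 a5@(4,3):1 a6@(1,2):1 a7@(3,1):1 a8@(4,1):1 a9@(0,0):1 a10@(0,1):1 a11@(0,3):1 a12@(5,0):1 a13@(3,2):1 a14@(5,1):1 a15@(3,3):1 a16@(4,2):1 a17@(5,2):1 a18@(1,1):1
t=3: (unchanged — steady state)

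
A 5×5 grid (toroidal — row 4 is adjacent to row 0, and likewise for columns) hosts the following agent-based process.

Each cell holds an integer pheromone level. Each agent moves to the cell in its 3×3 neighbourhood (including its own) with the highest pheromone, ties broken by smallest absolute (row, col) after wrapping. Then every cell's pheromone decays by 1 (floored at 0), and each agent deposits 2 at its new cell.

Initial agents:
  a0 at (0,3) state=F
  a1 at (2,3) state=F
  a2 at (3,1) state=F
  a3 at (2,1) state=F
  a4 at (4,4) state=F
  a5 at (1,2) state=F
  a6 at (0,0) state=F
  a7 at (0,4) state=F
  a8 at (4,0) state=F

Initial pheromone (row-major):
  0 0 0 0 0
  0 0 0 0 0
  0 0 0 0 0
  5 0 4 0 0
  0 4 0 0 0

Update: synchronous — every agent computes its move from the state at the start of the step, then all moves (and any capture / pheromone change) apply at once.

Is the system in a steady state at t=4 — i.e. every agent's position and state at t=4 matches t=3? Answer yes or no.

no

t=1: a0@(0,2) a1@(3,2) a2@(3,0) a3@(3,0) a4@(3,0) a5@(0,1) a6@(4,1) a7@(0,0) a8@(3,0) | pheromone: 2 2 2 0 0 / 0 0 0 0 0 / 0 0 0 0 0 / 12 0 5 0 0 / 0 5 0 0 0
t=2: a0@(4,1) a1@(3,2) a2@(3,0) a3@(3,0) a4@(3,0) a5@(4,1) a6@(3,0) a7@(4,1) a8@(3,0) | pheromone: 1 1 1 0 0 / 0 0 0 0 0 / 0 0 0 0 0 / 21 0 6 0 0 / 0 10 0 0 0
t=3: a0@(3,0) a1@(4,1) a2@(3,0) a3@(3,0) a4@(3,0) a5@(3,0) a6@(3,0) a7@(3,0) a8@(3,0) | pheromone: 0 0 0 0 0 / 0 0 0 0 0 / 0 0 0 0 0 / 36 0 5 0 0 / 0 11 0 0 0
t=4: a0@(3,0) a1@(3,0) a2@(3,0) a3@(3,0) a4@(3,0) a5@(3,0) a6@(3,0) a7@(3,0) a8@(3,0) | pheromone: 0 0 0 0 0 / 0 0 0 0 0 / 0 0 0 0 0 / 53 0 4 0 0 / 0 10 0 0 0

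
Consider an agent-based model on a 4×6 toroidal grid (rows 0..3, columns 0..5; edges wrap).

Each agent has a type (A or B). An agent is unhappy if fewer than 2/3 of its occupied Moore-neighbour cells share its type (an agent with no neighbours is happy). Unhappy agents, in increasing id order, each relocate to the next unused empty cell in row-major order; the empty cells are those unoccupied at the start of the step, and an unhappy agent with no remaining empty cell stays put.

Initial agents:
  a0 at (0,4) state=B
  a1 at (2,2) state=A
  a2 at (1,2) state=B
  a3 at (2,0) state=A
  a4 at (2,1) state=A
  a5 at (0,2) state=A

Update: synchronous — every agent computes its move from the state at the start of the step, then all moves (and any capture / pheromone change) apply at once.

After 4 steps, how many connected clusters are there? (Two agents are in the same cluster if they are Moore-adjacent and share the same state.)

t=1: a0@(0,4):B a1@(0,0):A a2@(0,1):B a3@(2,0):A a4@(2,1):A a5@(0,3):A
t=2: a0@(0,2):B a1@(0,5):A a2@(1,0):B a3@(2,0):A a4@(2,1):A a5@(1,1):A
t=3: a0@(0,0):B a1@(0,1):A a2@(0,3):B a3@(2,0):A a4@(2,1):A a5@(0,4):A
t=4: a0@(0,2):B a1@(0,5):A a2@(1,0):B a3@(2,0):A a4@(2,1):A a5@(1,1):A

4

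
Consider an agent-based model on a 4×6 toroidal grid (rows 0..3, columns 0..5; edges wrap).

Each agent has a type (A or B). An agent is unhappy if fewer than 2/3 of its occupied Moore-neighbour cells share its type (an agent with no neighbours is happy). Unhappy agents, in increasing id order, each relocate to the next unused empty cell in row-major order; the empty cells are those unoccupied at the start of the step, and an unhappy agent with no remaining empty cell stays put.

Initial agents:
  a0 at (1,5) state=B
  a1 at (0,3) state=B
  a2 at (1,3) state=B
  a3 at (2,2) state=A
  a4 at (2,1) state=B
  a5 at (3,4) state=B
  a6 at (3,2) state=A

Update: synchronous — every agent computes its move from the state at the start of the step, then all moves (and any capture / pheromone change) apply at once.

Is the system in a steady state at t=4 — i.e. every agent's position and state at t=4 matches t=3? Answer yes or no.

t=1: a0@(1,5):B a1@(0,3):B a2@(0,0):B a3@(0,1):A a4@(0,2):B a5@(3,4):B a6@(0,4):A
t=2: a0@(0,5):B a1@(0,3):B a2@(1,0):B a3@(1,1):A a4@(1,2):B a5@(1,3):B a6@(1,4):A
t=3: a0@(0,0):B a1@(0,3):B a2@(0,1):B a3@(0,2):A a4@(1,2):B a5@(1,3):B a6@(0,4):A
t=4: a0@(0,0):B a1@(0,5):B a2@(0,1):B a3@(1,0):A a4@(1,2):B a5@(1,1):B a6@(1,4):A

no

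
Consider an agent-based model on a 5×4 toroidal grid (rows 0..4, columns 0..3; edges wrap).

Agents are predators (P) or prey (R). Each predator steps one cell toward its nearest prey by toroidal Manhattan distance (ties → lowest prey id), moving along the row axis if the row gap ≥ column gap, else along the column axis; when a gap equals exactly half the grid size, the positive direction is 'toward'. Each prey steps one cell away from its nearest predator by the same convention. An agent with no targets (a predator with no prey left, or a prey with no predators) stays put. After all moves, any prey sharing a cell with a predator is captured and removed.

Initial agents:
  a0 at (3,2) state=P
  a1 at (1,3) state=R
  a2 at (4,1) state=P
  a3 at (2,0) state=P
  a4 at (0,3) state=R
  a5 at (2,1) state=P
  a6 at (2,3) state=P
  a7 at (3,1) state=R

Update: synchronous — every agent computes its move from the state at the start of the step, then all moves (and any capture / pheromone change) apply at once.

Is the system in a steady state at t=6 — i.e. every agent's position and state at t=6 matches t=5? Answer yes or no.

t=1: a0@(3,1):P a1@(0,3):R a2@(3,1):P a3@(1,0):P a4@(4,3):R a5@(3,1):P a6@(1,3):P a7@(3,0):R
t=2: a0@(3,0):P a1@(4,3):R a2@(3,0):P a3@(0,0):P a4@(3,3):R a5@(3,0):P a6@(0,3):P a7@(3,3):R
t=3: a0@(3,3):P a2@(3,3):P a3@(4,0):P a4@(3,2):R a5@(3,3):P a6@(4,3):P a7@(3,2):R
t=4: a0@(3,2):P a2@(3,2):P a3@(4,1):P a4@(3,1):R a5@(3,2):P a6@(3,3):P a7@(3,1):R
t=5: a0@(3,1):P a2@(3,1):P a3@(3,1):P a5@(3,1):P a6@(3,0):P
t=6: (unchanged — steady state)

yes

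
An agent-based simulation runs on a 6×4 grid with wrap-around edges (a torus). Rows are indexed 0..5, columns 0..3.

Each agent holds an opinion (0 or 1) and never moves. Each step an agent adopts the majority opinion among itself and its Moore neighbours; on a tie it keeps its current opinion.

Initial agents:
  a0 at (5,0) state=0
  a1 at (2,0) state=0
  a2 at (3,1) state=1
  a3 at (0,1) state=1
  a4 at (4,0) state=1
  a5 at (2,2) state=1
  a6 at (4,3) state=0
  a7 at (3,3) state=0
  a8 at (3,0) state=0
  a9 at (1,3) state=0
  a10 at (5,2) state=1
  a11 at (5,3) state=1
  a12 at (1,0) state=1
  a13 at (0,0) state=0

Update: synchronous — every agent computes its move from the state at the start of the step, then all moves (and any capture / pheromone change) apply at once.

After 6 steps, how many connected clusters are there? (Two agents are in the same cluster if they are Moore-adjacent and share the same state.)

t=1: a0@(5,0):0 a1@(2,0):0 a2@(3,1):1 a3@(0,1):1 a4@(4,0):0 a5@(2,2):1 a6@(4,3):0 a7@(3,3):0 a8@(3,0):0 a9@(1,3):0 a10@(5,2):1 a11@(5,3):1 a12@(1,0):0 a13@(0,0):0
t=2: a0@(5,0):0 a1@(2,0):0 a2@(3,1):0 a3@(0,1):0 a4@(4,0):0 a5@(2,2):1 a6@(4,3):0 a7@(3,3):0 a8@(3,0):0 a9@(1,3):0 a10@(5,2):1 a11@(5,3):0 a12@(1,0):0 a13@(0,0):0
t=3: a0@(5,0):0 a1@(2,0):0 a2@(3,1):0 a3@(0,1):0 a4@(4,0):0 a5@(2,2):0 a6@(4,3):0 a7@(3,3):0 a8@(3,0):0 a9@(1,3):0 a10@(5,2):0 a11@(5,3):0 a12@(1,0):0 a13@(0,0):0
t=4: (unchanged — steady state)

1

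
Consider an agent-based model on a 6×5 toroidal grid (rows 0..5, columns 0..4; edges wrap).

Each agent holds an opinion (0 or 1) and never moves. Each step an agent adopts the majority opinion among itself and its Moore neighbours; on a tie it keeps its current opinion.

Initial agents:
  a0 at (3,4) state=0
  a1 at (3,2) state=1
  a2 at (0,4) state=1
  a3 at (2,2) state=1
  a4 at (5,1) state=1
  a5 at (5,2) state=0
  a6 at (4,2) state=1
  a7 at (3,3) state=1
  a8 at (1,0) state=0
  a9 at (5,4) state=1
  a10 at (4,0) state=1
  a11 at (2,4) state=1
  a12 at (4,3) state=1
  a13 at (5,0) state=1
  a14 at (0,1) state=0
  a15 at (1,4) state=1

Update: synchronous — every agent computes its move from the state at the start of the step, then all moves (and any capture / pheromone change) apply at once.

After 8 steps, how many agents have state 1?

t=1: a0@(3,4):1 a1@(3,2):1 a2@(0,4):1 a3@(2,2):1 a4@(5,1):1 a5@(5,2):1 a6@(4,2):1 a7@(3,3):1 a8@(1,0):1 a9@(5,4):1 a10@(4,0):1 a11@(2,4):1 a12@(4,3):1 a13@(5,0):1 a14@(0,1):0 a15@(1,4):1
t=2: a0@(3,4):1 a1@(3,2):1 a2@(0,4):1 a3@(2,2):1 a4@(5,1):1 a5@(5,2):1 a6@(4,2):1 a7@(3,3):1 a8@(1,0):1 a9@(5,4):1 a10@(4,0):1 a11@(2,4):1 a12@(4,3):1 a13@(5,0):1 a14@(0,1):1 a15@(1,4):1
t=3: (unchanged — steady state)

16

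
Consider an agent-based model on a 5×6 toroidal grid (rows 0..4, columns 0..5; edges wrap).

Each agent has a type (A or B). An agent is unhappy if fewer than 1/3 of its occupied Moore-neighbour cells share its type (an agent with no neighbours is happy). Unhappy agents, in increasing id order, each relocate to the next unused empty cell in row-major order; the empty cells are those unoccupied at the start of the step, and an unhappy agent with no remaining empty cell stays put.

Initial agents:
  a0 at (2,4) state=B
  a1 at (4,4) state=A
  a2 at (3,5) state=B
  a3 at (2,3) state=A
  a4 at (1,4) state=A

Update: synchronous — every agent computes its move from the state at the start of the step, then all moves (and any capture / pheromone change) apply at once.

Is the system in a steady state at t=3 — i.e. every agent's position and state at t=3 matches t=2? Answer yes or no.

t=1: a0@(2,4):B a1@(0,0):A a2@(3,5):B a3@(2,3):A a4@(1,4):A
t=2: (unchanged — steady state)

yes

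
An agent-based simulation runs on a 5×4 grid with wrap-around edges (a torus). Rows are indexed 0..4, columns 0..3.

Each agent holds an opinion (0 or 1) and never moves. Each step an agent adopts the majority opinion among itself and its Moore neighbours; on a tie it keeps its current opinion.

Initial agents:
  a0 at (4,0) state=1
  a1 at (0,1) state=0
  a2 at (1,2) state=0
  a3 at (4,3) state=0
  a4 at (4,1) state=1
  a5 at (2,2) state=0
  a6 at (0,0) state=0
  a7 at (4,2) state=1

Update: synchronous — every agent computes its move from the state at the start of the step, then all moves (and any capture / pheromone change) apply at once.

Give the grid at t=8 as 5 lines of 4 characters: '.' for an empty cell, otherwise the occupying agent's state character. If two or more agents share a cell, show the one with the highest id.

t=1: a0@(4,0):0 a1@(0,1):0 a2@(1,2):0 a3@(4,3):0 a4@(4,1):1 a5@(2,2):0 a6@(0,0):0 a7@(4,2):1
t=2: a0@(4,0):0 a1@(0,1):0 a2@(1,2):0 a3@(4,3):0 a4@(4,1):0 a5@(2,2):0 a6@(0,0):0 a7@(4,2):1
t=3: a0@(4,0):0 a1@(0,1):0 a2@(1,2):0 a3@(4,3):0 a4@(4,1):0 a5@(2,2):0 a6@(0,0):0 a7@(4,2):0
t=4: (unchanged — steady state)

00..
..0.
..0.
....
0000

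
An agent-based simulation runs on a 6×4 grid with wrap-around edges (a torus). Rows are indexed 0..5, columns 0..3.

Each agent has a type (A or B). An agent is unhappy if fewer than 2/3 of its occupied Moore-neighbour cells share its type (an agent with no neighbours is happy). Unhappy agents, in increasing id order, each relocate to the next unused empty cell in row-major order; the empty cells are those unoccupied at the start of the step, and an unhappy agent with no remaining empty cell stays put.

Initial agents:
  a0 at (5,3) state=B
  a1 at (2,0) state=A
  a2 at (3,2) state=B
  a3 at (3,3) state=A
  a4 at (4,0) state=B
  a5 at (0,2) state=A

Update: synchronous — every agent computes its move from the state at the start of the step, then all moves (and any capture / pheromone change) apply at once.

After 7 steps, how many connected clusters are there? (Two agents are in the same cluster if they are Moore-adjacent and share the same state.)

t=1: a0@(0,0):B a1@(2,0):A a2@(0,1):B a3@(0,3):A a4@(1,0):B a5@(1,1):A
t=2: a0@(0,2):B a1@(1,2):A a2@(0,1):B a3@(1,3):A a4@(2,1):B a5@(2,2):A
t=3: a0@(0,0):B a1@(0,3):A a2@(1,0):B a3@(1,3):A a4@(1,1):B a5@(2,2):A
t=4: a0@(0,1):B a1@(0,2):A a2@(1,2):B a3@(2,0):A a4@(1,1):B a5@(2,1):A
t=5: a0@(0,1):B a1@(0,0):A a2@(0,3):B a3@(1,0):A a4@(1,3):B a5@(2,2):A
t=6: a0@(0,2):B a1@(1,1):A a2@(1,2):B a3@(2,0):A a4@(2,1):B a5@(2,3):A
t=7: a0@(0,0):B a1@(0,1):A a2@(0,3):B a3@(2,0):A a4@(1,0):B a5@(1,3):A

3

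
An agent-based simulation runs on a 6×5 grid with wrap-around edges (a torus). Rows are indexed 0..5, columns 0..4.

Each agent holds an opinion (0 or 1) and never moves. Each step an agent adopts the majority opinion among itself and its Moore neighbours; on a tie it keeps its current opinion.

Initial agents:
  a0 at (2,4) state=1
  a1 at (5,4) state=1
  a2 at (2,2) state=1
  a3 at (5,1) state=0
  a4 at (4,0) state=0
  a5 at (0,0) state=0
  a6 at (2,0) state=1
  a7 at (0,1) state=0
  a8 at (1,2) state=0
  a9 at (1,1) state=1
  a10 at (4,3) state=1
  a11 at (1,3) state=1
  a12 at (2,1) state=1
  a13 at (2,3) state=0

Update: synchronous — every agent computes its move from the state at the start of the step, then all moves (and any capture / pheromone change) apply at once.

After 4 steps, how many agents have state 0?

t=1: a0@(2,4):1 a1@(5,4):1 a2@(2,2):1 a3@(5,1):0 a4@(4,0):0 a5@(0,0):0 a6@(2,0):1 a7@(0,1):0 a8@(1,2):1 a9@(1,1):1 a10@(4,3):1 a11@(1,3):1 a12@(2,1):1 a13@(2,3):1
t=2: (unchanged — steady state)

4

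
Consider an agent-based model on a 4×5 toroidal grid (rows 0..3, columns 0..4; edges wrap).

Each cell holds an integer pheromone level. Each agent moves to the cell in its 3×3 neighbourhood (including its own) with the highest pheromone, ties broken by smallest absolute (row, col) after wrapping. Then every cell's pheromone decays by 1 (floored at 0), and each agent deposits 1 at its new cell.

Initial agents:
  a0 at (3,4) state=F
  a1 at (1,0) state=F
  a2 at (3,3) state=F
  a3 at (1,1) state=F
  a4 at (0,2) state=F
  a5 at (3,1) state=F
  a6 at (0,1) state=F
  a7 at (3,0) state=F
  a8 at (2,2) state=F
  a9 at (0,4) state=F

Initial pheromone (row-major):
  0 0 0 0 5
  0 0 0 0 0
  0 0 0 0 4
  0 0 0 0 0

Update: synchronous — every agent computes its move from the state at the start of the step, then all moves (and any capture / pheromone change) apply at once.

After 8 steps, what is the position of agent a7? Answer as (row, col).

t=1: a0@(0,4) a1@(0,4) a2@(0,4) a3@(0,0) a4@(0,1) a5@(0,0) a6@(0,0) a7@(0,4) a8@(1,1) a9@(0,4) | pheromone: 3 1 0 0 9 / 0 1 0 0 0 / 0 0 0 0 3 / 0 0 0 0 0
t=2: a0@(0,4) a1@(0,4) a2@(0,4) a3@(0,4) a4@(0,0) a5@(0,4) a6@(0,4) a7@(0,4) a8@(0,0) a9@(0,4) | pheromone: 4 0 0 0 16 / 0 0 0 0 0 / 0 0 0 0 2 / 0 0 0 0 0
t=3: a0@(0,4) a1@(0,4) a2@(0,4) a3@(0,4) a4@(0,4) a5@(0,4) a6@(0,4) a7@(0,4) a8@(0,4) a9@(0,4) | pheromone: 3 0 0 0 25 / 0 0 0 0 0 / 0 0 0 0 1 / 0 0 0 0 0
t=4: a0@(0,4) a1@(0,4) a2@(0,4) a3@(0,4) a4@(0,4) a5@(0,4) a6@(0,4) a7@(0,4) a8@(0,4) a9@(0,4) | pheromone: 2 0 0 0 34 / 0 0 0 0 0 / 0 0 0 0 0 / 0 0 0 0 0
t=5: a0@(0,4) a1@(0,4) a2@(0,4) a3@(0,4) a4@(0,4) a5@(0,4) a6@(0,4) a7@(0,4) a8@(0,4) a9@(0,4) | pheromone: 1 0 0 0 43 / 0 0 0 0 0 / 0 0 0 0 0 / 0 0 0 0 0
t=6: a0@(0,4) a1@(0,4) a2@(0,4) a3@(0,4) a4@(0,4) a5@(0,4) a6@(0,4) a7@(0,4) a8@(0,4) a9@(0,4) | pheromone: 0 0 0 0 52 / 0 0 0 0 0 / 0 0 0 0 0 / 0 0 0 0 0
t=7: a0@(0,4) a1@(0,4) a2@(0,4) a3@(0,4) a4@(0,4) a5@(0,4) a6@(0,4) a7@(0,4) a8@(0,4) a9@(0,4) | pheromone: 0 0 0 0 61 / 0 0 0 0 0 / 0 0 0 0 0 / 0 0 0 0 0
t=8: a0@(0,4) a1@(0,4) a2@(0,4) a3@(0,4) a4@(0,4) a5@(0,4) a6@(0,4) a7@(0,4) a8@(0,4) a9@(0,4) | pheromone: 0 0 0 0 70 / 0 0 0 0 0 / 0 0 0 0 0 / 0 0 0 0 0

(0, 4)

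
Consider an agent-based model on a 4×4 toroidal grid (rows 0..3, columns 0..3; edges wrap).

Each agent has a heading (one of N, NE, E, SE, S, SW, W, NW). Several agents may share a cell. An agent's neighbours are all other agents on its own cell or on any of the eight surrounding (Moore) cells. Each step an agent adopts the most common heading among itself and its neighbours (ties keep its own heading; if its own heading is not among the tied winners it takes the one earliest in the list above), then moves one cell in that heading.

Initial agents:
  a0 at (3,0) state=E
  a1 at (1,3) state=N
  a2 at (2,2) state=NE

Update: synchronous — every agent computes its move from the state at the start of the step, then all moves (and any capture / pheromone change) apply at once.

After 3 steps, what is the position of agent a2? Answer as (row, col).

t=1: a0@(3,1):E a1@(0,3):N a2@(1,3):NE
t=2: a0@(3,2):E a1@(3,3):N a2@(0,0):NE
t=3: a0@(3,3):E a1@(2,3):N a2@(3,1):NE

(3, 1)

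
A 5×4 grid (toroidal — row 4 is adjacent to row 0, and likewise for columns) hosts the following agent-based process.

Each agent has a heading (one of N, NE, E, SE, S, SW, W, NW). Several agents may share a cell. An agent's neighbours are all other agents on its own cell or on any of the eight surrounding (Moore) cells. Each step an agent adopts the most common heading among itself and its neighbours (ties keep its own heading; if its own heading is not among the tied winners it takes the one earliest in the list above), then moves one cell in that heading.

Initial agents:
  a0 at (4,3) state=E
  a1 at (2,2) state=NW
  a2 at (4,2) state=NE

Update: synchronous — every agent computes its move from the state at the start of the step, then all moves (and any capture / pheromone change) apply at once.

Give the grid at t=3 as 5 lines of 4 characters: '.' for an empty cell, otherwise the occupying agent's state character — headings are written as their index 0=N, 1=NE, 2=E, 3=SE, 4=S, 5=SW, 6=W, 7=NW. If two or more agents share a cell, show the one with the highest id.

t=1: a0@(4,0):E a1@(1,1):NW a2@(3,3):NE
t=2: a0@(4,1):E a1@(0,0):NW a2@(2,0):NE
t=3: a0@(4,2):E a1@(4,3):NW a2@(1,1):NE

....
.1..
....
....
..27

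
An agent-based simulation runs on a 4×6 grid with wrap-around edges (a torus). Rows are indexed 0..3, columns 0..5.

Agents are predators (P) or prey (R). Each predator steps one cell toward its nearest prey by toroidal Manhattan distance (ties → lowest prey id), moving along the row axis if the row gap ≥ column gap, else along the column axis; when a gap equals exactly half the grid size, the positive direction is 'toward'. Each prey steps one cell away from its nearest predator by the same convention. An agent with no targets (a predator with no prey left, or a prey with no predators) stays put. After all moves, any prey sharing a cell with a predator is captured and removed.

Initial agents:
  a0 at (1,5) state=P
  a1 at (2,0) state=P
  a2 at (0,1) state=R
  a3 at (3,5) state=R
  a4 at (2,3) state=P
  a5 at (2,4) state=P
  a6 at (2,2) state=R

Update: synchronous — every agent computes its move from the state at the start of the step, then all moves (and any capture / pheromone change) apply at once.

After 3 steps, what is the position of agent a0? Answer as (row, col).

t=1: a0@(2,5):P a1@(3,0):P a2@(0,2):R a4@(2,2):P a5@(3,4):P a6@(2,1):R
t=2: a0@(2,0):P a1@(2,0):P a2@(3,2):R a4@(2,1):P a5@(3,3):P
t=3: a0@(2,1):P a1@(2,1):P a4@(3,1):P a5@(3,2):P

(2, 1)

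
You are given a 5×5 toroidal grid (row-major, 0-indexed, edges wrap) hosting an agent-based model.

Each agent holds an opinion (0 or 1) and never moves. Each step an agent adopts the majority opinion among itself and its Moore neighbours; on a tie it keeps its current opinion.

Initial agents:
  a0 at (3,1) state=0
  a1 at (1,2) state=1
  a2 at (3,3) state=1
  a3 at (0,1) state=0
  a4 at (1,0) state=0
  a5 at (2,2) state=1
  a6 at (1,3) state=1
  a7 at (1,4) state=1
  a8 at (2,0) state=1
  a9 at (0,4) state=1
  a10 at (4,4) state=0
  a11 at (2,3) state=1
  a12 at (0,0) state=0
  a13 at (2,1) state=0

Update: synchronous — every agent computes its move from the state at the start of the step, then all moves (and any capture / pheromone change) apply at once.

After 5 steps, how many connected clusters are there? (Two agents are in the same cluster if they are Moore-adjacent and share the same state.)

2

t=1: a0@(3,1):0 a1@(1,2):1 a2@(3,3):1 a3@(0,1):0 a4@(1,0):0 a5@(2,2):1 a6@(1,3):1 a7@(1,4):1 a8@(2,0):0 a9@(0,4):1 a10@(4,4):0 a11@(2,3):1 a12@(0,0):0 a13@(2,1):0
t=2: (unchanged — steady state)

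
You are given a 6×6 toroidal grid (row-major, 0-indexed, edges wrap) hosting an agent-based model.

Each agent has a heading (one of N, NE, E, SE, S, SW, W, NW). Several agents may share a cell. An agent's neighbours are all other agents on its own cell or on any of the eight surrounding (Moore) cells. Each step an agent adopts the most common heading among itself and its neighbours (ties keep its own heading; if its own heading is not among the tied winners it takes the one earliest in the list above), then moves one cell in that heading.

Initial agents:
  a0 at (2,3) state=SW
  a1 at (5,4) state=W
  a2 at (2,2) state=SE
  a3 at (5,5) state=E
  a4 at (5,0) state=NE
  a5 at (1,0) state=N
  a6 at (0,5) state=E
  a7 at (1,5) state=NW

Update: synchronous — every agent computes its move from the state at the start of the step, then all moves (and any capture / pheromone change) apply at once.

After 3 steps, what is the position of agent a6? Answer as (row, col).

(0, 2)

t=1: a0@(3,2):SW a1@(5,5):E a2@(3,3):SE a3@(5,0):E a4@(5,1):E a5@(0,0):N a6@(0,0):E a7@(0,4):NW
t=2: a0@(4,1):SW a1@(5,0):E a2@(4,4):SE a3@(5,1):E a4@(5,2):E a5@(0,1):E a6@(0,1):E a7@(5,3):NW
t=3: a0@(4,2):E a1@(5,1):E a2@(5,5):SE a3@(5,2):E a4@(5,3):E a5@(0,2):E a6@(0,2):E a7@(4,2):NW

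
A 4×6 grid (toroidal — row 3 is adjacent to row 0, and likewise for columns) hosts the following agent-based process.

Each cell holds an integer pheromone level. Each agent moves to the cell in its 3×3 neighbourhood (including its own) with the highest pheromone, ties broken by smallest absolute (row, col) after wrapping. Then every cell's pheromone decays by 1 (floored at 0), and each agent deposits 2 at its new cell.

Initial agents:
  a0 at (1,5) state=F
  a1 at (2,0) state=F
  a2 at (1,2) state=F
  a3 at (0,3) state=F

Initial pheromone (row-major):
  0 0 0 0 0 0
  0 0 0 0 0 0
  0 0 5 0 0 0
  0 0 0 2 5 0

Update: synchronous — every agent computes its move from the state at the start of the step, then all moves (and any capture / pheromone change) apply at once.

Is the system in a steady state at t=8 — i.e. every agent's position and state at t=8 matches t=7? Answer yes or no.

yes

t=1: a0@(0,0) a1@(1,0) a2@(2,2) a3@(3,4) | pheromone: 2 0 0 0 0 0 / 2 0 0 0 0 0 / 0 0 6 0 0 0 / 0 0 0 1 6 0
t=2: a0@(0,0) a1@(0,0) a2@(2,2) a3@(3,4) | pheromone: 5 0 0 0 0 0 / 1 0 0 0 0 0 / 0 0 7 0 0 0 / 0 0 0 0 7 0
t=3: a0@(0,0) a1@(0,0) a2@(2,2) a3@(3,4) | pheromone: 8 0 0 0 0 0 / 0 0 0 0 0 0 / 0 0 8 0 0 0 / 0 0 0 0 8 0
t=4: a0@(0,0) a1@(0,0) a2@(2,2) a3@(3,4) | pheromone: 11 0 0 0 0 0 / 0 0 0 0 0 0 / 0 0 9 0 0 0 / 0 0 0 0 9 0
t=5: a0@(0,0) a1@(0,0) a2@(2,2) a3@(3,4) | pheromone: 14 0 0 0 0 0 / 0 0 0 0 0 0 / 0 0 10 0 0 0 / 0 0 0 0 10 0
t=6: a0@(0,0) a1@(0,0) a2@(2,2) a3@(3,4) | pheromone: 17 0 0 0 0 0 / 0 0 0 0 0 0 / 0 0 11 0 0 0 / 0 0 0 0 11 0
t=7: a0@(0,0) a1@(0,0) a2@(2,2) a3@(3,4) | pheromone: 20 0 0 0 0 0 / 0 0 0 0 0 0 / 0 0 12 0 0 0 / 0 0 0 0 12 0
t=8: a0@(0,0) a1@(0,0) a2@(2,2) a3@(3,4) | pheromone: 23 0 0 0 0 0 / 0 0 0 0 0 0 / 0 0 13 0 0 0 / 0 0 0 0 13 0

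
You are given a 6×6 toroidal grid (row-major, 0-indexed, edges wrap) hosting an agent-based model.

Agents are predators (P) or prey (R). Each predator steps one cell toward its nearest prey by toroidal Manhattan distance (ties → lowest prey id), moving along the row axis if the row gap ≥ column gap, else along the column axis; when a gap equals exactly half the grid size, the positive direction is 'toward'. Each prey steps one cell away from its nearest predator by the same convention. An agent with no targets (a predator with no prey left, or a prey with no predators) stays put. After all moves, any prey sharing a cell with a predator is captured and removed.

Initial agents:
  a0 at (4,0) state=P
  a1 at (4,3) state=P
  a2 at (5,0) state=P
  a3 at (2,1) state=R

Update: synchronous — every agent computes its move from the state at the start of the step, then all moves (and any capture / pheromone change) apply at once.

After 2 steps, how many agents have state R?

1

t=1: a0@(3,0):P a1@(3,3):P a2@(0,0):P a3@(1,1):R
t=2: a0@(2,0):P a1@(2,3):P a2@(1,0):P a3@(2,1):R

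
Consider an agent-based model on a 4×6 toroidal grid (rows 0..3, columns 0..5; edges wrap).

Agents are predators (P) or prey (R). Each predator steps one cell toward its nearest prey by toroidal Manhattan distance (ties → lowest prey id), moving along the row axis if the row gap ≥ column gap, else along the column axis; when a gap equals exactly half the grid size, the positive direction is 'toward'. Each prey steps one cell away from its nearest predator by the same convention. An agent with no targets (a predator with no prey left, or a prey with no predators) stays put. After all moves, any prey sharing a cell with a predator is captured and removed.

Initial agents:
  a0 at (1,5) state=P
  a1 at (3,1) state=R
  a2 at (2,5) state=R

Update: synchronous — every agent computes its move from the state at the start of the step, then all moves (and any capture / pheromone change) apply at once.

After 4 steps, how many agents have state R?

2

t=1: a0@(2,5):P a1@(2,1):R a2@(3,5):R
t=2: a0@(3,5):P a1@(2,2):R a2@(0,5):R
t=3: a0@(0,5):P a1@(2,1):R a2@(1,5):R
t=4: a0@(1,5):P a1@(1,1):R a2@(2,5):R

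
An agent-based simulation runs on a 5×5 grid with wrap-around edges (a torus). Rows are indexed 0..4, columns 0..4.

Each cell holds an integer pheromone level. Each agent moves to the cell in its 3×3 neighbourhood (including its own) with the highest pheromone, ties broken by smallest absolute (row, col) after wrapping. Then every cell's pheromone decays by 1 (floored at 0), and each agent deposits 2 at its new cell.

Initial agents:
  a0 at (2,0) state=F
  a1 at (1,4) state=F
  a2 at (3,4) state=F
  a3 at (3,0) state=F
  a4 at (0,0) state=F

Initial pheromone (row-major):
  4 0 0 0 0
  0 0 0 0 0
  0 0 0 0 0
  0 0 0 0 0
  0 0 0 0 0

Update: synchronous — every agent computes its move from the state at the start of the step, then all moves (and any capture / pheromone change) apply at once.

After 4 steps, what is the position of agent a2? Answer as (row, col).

(2, 0)

t=1: a0@(1,0) a1@(0,0) a2@(2,0) a3@(2,0) a4@(0,0) | pheromone: 7 0 0 0 0 / 2 0 0 0 0 / 4 0 0 0 0 / 0 0 0 0 0 / 0 0 0 0 0
t=2: a0@(0,0) a1@(0,0) a2@(2,0) a3@(2,0) a4@(0,0) | pheromone: 12 0 0 0 0 / 1 0 0 0 0 / 7 0 0 0 0 / 0 0 0 0 0 / 0 0 0 0 0
t=3: a0@(0,0) a1@(0,0) a2@(2,0) a3@(2,0) a4@(0,0) | pheromone: 17 0 0 0 0 / 0 0 0 0 0 / 10 0 0 0 0 / 0 0 0 0 0 / 0 0 0 0 0
t=4: a0@(0,0) a1@(0,0) a2@(2,0) a3@(2,0) a4@(0,0) | pheromone: 22 0 0 0 0 / 0 0 0 0 0 / 13 0 0 0 0 / 0 0 0 0 0 / 0 0 0 0 0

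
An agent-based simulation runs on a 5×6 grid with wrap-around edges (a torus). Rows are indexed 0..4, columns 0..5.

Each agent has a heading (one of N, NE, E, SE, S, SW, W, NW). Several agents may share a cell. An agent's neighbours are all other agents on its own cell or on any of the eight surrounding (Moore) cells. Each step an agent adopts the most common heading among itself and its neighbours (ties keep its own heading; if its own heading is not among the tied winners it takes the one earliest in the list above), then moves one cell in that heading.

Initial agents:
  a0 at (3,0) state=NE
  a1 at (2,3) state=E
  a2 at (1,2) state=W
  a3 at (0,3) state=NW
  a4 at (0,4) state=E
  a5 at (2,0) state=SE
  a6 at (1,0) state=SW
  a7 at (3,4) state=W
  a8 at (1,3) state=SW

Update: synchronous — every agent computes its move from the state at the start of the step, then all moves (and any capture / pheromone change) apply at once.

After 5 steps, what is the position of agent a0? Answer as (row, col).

(2, 3)

t=1: a0@(2,1):NE a1@(2,2):W a2@(1,1):W a3@(4,2):NW a4@(0,5):E a5@(3,1):SE a6@(2,5):SW a7@(3,3):W a8@(1,4):E
t=2: a0@(2,0):W a1@(2,1):W a2@(1,0):W a3@(3,1):NW a4@(0,0):E a5@(4,2):SE a6@(3,4):SW a7@(3,2):W a8@(1,5):E
t=3: a0@(2,5):W a1@(2,0):W a2@(1,5):W a3@(3,0):W a4@(0,1):E a5@(0,3):SE a6@(4,3):SW a7@(3,1):W a8@(1,0):E
t=4: a0@(2,4):W a1@(2,5):W a2@(1,4):W a3@(3,5):W a4@(0,2):E a5@(1,4):SE a6@(0,2):SW a7@(3,0):W a8@(1,5):W
t=5: a0@(2,3):W a1@(2,4):W a2@(1,3):W a3@(3,4):W a4@(0,3):E a5@(1,3):W a6@(1,1):SW a7@(3,5):W a8@(1,4):W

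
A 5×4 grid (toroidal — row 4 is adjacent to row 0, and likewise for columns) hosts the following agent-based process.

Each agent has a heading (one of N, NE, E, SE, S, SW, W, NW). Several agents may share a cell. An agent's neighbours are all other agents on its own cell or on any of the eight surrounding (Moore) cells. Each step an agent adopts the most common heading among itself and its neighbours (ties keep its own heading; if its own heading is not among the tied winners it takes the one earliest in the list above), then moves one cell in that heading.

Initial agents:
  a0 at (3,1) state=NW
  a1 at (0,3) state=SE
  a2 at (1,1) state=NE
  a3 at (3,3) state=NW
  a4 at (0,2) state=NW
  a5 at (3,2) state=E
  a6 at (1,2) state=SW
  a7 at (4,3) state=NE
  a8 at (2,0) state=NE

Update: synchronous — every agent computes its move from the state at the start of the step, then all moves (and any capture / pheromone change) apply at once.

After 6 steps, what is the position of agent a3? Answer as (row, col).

t=1: a0@(2,0):NW a1@(1,0):SE a2@(0,2):NE a3@(2,0):NE a4@(4,3):NE a5@(2,1):NW a6@(2,1):SW a7@(3,2):NW a8@(1,1):NE
t=2: a0@(1,3):NW a1@(0,1):NE a2@(4,3):NE a3@(1,1):NE a4@(3,0):NE a5@(1,0):NW a6@(1,0):NW a7@(2,1):NW a8@(0,2):NE
t=3: a0@(0,2):NW a1@(4,2):NE a2@(3,0):NE a3@(0,2):NE a4@(2,1):NE a5@(0,3):NW a6@(0,3):NW a7@(1,0):NW a8@(4,3):NE
t=4: a0@(4,1):NW a1@(3,3):NE a2@(2,1):NE a3@(4,3):NE a4@(1,2):NE a5@(4,2):NW a6@(4,2):NW a7@(0,3):NW a8@(3,0):NE
t=5: a0@(3,0):NW a1@(2,0):NE a2@(1,2):NE a3@(3,0):NE a4@(0,3):NE a5@(3,1):NW a6@(3,1):NW a7@(4,2):NW a8@(2,1):NE
t=6: a0@(2,3):NW a1@(1,1):NE a2@(0,3):NE a3@(2,1):NE a4@(4,0):NE a5@(2,0):NW a6@(2,0):NW a7@(3,1):NW a8@(1,2):NE

(2, 1)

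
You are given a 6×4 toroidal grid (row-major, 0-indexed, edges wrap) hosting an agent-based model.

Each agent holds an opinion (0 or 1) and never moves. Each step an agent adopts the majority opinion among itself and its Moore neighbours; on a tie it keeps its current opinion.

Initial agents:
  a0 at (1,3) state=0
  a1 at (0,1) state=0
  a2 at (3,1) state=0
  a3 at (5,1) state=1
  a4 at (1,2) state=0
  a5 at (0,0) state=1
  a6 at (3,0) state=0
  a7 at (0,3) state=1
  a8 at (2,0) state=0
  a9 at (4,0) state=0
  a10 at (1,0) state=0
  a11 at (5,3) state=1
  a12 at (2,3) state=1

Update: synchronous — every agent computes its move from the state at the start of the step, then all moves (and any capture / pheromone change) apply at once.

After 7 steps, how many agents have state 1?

4

t=1: a0@(1,3):0 a1@(0,1):0 a2@(3,1):0 a3@(5,1):1 a4@(1,2):0 a5@(0,0):1 a6@(3,0):0 a7@(0,3):1 a8@(2,0):0 a9@(4,0):0 a10@(1,0):0 a11@(5,3):1 a12@(2,3):0
t=2: (unchanged — steady state)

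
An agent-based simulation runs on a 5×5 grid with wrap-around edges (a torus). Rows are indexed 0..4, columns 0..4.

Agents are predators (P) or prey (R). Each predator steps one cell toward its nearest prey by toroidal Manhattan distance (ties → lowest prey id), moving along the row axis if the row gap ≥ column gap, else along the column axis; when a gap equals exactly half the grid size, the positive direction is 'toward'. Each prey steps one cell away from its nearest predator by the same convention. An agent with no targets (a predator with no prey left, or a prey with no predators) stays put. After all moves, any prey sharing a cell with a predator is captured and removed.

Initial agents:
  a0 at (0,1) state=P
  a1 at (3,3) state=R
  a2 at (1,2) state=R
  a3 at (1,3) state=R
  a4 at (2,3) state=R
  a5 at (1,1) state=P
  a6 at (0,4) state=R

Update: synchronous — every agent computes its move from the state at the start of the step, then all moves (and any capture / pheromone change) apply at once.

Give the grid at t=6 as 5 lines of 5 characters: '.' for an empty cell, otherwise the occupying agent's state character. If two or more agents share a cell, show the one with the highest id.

.....
..PR.
...R.
...P.
.....

t=1: a0@(1,1):P a1@(2,3):R a2@(1,3):R a3@(1,4):R a4@(2,4):R a5@(1,2):P a6@(0,3):R
t=2: a0@(1,2):P a1@(3,3):R a2@(1,4):R a4@(2,3):R a5@(1,3):P a6@(4,3):R
t=3: a0@(1,3):P a1@(4,3):R a2@(1,0):R a4@(3,3):R a5@(1,4):P a6@(3,3):R
t=4: a0@(0,3):P a1@(3,3):R a2@(1,1):R a4@(4,3):R a5@(1,0):P a6@(4,3):R
t=5: a0@(4,3):P a1@(2,3):R a2@(1,2):R a4@(3,3):R a5@(1,1):P a6@(3,3):R
t=6: a0@(3,3):P a1@(1,3):R a2@(1,3):R a4@(2,3):R a5@(1,2):P a6@(2,3):R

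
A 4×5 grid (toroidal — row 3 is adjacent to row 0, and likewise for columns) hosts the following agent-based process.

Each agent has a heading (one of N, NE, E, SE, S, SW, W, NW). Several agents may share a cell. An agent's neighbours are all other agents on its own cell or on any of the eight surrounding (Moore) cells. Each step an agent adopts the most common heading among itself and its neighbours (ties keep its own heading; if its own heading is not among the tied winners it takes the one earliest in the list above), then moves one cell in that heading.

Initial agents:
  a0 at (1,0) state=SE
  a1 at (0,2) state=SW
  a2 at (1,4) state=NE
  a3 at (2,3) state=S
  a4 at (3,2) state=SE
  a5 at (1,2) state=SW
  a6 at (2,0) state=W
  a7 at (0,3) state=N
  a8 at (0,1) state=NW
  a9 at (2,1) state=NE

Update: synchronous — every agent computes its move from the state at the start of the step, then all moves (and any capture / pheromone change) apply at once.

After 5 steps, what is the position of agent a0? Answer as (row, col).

t=1: a0@(0,1):NE a1@(1,1):SW a2@(0,0):NE a3@(3,3):S a4@(0,3):SE a5@(2,1):SW a6@(1,1):NE a7@(1,2):SW a8@(1,2):SE a9@(3,2):SE
t=2: a0@(3,2):NE a1@(2,0):SW a2@(3,1):NE a3@(0,4):SE a4@(1,4):SE a5@(3,0):SW a6@(0,2):NE a7@(2,1):SW a8@(2,1):SW a9@(0,3):SE
t=3: a0@(2,3):NE a1@(3,4):SW a2@(0,0):SW a3@(1,0):SE a4@(2,0):SE a5@(0,4):SW a6@(3,3):NE a7@(3,0):SW a8@(3,0):SW a9@(1,4):SE
t=4: a0@(1,4):NE a1@(0,3):SW a2@(1,4):SW a3@(2,1):SE a4@(3,1):SE a5@(1,3):SW a6@(2,4):NE a7@(0,4):SW a8@(0,4):SW a9@(2,0):SE
t=5: a0@(2,3):SW a1@(1,2):SW a2@(2,3):SW a3@(3,2):SE a4@(0,2):SE a5@(2,2):SW a6@(1,0):NE a7@(1,3):SW a8@(1,3):SW a9@(3,1):SE

(2, 3)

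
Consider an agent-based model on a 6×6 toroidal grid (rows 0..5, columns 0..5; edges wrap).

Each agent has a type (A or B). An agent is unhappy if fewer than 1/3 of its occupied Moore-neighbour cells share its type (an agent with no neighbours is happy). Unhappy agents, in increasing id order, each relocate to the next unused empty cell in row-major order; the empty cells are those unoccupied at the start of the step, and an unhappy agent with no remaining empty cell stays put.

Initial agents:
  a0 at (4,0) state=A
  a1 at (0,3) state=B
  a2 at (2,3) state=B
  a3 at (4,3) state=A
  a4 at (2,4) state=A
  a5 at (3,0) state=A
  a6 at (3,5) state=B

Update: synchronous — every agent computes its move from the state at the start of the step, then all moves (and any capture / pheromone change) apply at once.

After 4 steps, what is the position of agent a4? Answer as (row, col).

t=1: a0@(4,0):A a1@(0,3):B a2@(0,0):B a3@(4,3):A a4@(0,1):A a5@(3,0):A a6@(0,2):B
t=2: a0@(4,0):A a1@(0,3):B a2@(0,4):B a3@(4,3):A a4@(0,5):A a5@(3,0):A a6@(0,2):B
t=3: a0@(4,0):A a1@(0,3):B a2@(0,4):B a3@(4,3):A a4@(0,0):A a5@(3,0):A a6@(0,2):B
t=4: (unchanged — steady state)

(0, 0)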